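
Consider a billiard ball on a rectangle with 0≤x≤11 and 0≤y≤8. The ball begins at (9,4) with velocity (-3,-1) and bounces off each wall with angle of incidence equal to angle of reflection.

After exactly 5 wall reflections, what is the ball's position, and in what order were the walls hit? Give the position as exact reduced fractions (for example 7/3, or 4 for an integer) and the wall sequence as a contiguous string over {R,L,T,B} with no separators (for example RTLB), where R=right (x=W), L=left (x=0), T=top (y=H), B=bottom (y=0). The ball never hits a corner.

1. t=3 → L at (0,1); v=(3,-1)
2. t=1 → B at (3,0); v=(3,1)
3. t=8/3 → R at (11,8/3); v=(-3,1)
4. t=11/3 → L at (0,19/3); v=(3,1)
5. t=5/3 → T at (5,8); v=(3,-1)

Final position: (5,8)
Wall sequence: LBRLT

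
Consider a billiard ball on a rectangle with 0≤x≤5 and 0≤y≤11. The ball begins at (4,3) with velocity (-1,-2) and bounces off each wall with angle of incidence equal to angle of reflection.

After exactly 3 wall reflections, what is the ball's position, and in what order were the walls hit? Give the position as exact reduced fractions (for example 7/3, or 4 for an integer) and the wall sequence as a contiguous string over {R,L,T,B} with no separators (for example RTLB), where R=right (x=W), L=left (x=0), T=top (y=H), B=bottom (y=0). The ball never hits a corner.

Final position: (3,11)
Wall sequence: BLT

1. t=3/2 → B at (5/2,0); v=(-1,2)
2. t=5/2 → L at (0,5); v=(1,2)
3. t=3 → T at (3,11); v=(1,-2)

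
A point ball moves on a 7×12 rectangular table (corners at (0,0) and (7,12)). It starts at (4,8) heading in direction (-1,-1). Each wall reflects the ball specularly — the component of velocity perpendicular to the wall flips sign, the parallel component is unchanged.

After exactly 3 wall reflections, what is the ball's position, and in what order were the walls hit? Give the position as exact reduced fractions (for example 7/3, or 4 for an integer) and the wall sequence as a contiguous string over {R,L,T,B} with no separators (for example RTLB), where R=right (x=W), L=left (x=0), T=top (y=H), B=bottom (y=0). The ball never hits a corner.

1. t=4 → L at (0,4); v=(1,-1)
2. t=4 → B at (4,0); v=(1,1)
3. t=3 → R at (7,3); v=(-1,1)

Final position: (7,3)
Wall sequence: LBR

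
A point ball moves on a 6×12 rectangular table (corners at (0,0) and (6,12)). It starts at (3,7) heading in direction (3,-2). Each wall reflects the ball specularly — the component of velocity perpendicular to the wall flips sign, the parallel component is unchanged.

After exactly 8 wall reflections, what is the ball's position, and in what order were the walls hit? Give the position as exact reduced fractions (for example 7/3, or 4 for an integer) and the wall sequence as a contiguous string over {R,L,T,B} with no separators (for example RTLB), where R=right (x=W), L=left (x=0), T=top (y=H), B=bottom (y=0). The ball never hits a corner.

1. t=1 → R at (6,5); v=(-3,-2)
2. t=2 → L at (0,1); v=(3,-2)
3. t=1/2 → B at (3/2,0); v=(3,2)
4. t=3/2 → R at (6,3); v=(-3,2)
5. t=2 → L at (0,7); v=(3,2)
6. t=2 → R at (6,11); v=(-3,2)
7. t=1/2 → T at (9/2,12); v=(-3,-2)
8. t=3/2 → L at (0,9); v=(3,-2)

Final position: (0,9)
Wall sequence: RLBRLRTL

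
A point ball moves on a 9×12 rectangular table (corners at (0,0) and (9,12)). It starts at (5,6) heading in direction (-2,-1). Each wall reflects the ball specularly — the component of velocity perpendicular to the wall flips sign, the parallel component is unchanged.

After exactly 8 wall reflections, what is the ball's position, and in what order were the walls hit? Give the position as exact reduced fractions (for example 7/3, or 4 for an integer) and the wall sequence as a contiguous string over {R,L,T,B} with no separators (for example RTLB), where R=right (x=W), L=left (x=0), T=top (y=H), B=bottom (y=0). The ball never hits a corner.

Final position: (9,5)
Wall sequence: LBRLRTLR

1. t=5/2 → L at (0,7/2); v=(2,-1)
2. t=7/2 → B at (7,0); v=(2,1)
3. t=1 → R at (9,1); v=(-2,1)
4. t=9/2 → L at (0,11/2); v=(2,1)
5. t=9/2 → R at (9,10); v=(-2,1)
6. t=2 → T at (5,12); v=(-2,-1)
7. t=5/2 → L at (0,19/2); v=(2,-1)
8. t=9/2 → R at (9,5); v=(-2,-1)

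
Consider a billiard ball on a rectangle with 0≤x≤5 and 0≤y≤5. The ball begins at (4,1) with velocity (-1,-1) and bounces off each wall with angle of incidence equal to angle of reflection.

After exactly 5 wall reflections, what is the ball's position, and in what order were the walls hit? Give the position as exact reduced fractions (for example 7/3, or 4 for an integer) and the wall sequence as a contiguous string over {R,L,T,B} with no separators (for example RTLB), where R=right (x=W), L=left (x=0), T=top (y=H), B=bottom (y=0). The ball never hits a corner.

Final position: (3,0)
Wall sequence: BLTRB

1. t=1 → B at (3,0); v=(-1,1)
2. t=3 → L at (0,3); v=(1,1)
3. t=2 → T at (2,5); v=(1,-1)
4. t=3 → R at (5,2); v=(-1,-1)
5. t=2 → B at (3,0); v=(-1,1)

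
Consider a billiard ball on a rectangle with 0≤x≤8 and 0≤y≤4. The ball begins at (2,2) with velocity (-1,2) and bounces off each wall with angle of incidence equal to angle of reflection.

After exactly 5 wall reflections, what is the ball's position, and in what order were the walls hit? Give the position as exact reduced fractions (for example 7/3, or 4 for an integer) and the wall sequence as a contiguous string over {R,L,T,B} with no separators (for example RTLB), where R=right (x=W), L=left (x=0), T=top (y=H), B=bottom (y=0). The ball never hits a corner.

Final position: (5,0)
Wall sequence: TLBTB

1. t=1 → T at (1,4); v=(-1,-2)
2. t=1 → L at (0,2); v=(1,-2)
3. t=1 → B at (1,0); v=(1,2)
4. t=2 → T at (3,4); v=(1,-2)
5. t=2 → B at (5,0); v=(1,2)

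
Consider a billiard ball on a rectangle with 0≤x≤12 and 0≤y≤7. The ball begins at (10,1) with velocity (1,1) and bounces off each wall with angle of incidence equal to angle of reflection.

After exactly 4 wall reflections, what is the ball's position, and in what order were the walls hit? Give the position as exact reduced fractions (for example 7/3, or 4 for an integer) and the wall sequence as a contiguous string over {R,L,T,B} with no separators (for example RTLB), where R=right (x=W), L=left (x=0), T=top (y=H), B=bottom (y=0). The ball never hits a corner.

Final position: (0,1)
Wall sequence: RTBL

1. t=2 → R at (12,3); v=(-1,1)
2. t=4 → T at (8,7); v=(-1,-1)
3. t=7 → B at (1,0); v=(-1,1)
4. t=1 → L at (0,1); v=(1,1)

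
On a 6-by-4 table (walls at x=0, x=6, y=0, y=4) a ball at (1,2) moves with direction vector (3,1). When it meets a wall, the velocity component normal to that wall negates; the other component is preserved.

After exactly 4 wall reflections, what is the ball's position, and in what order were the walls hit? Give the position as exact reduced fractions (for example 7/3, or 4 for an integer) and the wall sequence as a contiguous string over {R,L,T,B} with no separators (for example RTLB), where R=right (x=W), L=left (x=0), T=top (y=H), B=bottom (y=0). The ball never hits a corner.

Final position: (6,1/3)
Wall sequence: RTLR

1. t=5/3 → R at (6,11/3); v=(-3,1)
2. t=1/3 → T at (5,4); v=(-3,-1)
3. t=5/3 → L at (0,7/3); v=(3,-1)
4. t=2 → R at (6,1/3); v=(-3,-1)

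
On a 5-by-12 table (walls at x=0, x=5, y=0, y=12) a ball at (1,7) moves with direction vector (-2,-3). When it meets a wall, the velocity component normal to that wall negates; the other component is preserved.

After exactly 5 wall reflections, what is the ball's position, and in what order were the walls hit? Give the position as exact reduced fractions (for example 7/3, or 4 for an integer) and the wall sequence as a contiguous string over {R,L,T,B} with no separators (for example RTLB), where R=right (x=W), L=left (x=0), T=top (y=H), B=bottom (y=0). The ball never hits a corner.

Final position: (5/3,12)
Wall sequence: LBRLT

1. t=1/2 → L at (0,11/2); v=(2,-3)
2. t=11/6 → B at (11/3,0); v=(2,3)
3. t=2/3 → R at (5,2); v=(-2,3)
4. t=5/2 → L at (0,19/2); v=(2,3)
5. t=5/6 → T at (5/3,12); v=(2,-3)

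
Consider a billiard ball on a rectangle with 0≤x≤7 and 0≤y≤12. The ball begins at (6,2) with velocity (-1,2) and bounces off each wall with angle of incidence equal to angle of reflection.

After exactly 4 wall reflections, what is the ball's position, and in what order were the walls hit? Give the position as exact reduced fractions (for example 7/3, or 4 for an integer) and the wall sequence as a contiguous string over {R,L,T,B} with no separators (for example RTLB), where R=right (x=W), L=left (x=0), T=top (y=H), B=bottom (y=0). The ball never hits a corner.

1. t=5 → T at (1,12); v=(-1,-2)
2. t=1 → L at (0,10); v=(1,-2)
3. t=5 → B at (5,0); v=(1,2)
4. t=2 → R at (7,4); v=(-1,2)

Final position: (7,4)
Wall sequence: TLBR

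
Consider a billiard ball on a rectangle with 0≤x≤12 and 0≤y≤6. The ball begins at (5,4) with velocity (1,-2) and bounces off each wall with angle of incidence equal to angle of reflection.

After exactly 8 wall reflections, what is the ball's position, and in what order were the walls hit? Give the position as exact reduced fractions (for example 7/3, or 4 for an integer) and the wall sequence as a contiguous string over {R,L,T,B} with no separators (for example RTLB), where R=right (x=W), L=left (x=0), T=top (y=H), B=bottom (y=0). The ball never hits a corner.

1. t=2 → B at (7,0); v=(1,2)
2. t=3 → T at (10,6); v=(1,-2)
3. t=2 → R at (12,2); v=(-1,-2)
4. t=1 → B at (11,0); v=(-1,2)
5. t=3 → T at (8,6); v=(-1,-2)
6. t=3 → B at (5,0); v=(-1,2)
7. t=3 → T at (2,6); v=(-1,-2)
8. t=2 → L at (0,2); v=(1,-2)

Final position: (0,2)
Wall sequence: BTRBTBTL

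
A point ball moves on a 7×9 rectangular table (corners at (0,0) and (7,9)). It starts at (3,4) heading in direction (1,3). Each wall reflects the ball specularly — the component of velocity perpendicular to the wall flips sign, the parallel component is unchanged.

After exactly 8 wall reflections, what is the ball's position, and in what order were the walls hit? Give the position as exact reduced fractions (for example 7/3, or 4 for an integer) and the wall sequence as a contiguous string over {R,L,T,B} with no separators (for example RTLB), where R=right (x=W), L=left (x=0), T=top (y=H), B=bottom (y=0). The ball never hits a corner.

Final position: (17/3,0)
Wall sequence: TRBTBLTB

1. t=5/3 → T at (14/3,9); v=(1,-3)
2. t=7/3 → R at (7,2); v=(-1,-3)
3. t=2/3 → B at (19/3,0); v=(-1,3)
4. t=3 → T at (10/3,9); v=(-1,-3)
5. t=3 → B at (1/3,0); v=(-1,3)
6. t=1/3 → L at (0,1); v=(1,3)
7. t=8/3 → T at (8/3,9); v=(1,-3)
8. t=3 → B at (17/3,0); v=(1,3)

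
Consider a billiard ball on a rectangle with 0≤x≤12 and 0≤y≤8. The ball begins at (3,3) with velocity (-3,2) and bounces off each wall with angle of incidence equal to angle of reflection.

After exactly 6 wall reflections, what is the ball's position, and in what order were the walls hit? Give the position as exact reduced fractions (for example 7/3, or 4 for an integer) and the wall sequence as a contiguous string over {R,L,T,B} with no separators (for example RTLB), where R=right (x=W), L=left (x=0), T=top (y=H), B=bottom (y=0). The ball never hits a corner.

Final position: (9/2,8)
Wall sequence: LTRBLT

1. t=1 → L at (0,5); v=(3,2)
2. t=3/2 → T at (9/2,8); v=(3,-2)
3. t=5/2 → R at (12,3); v=(-3,-2)
4. t=3/2 → B at (15/2,0); v=(-3,2)
5. t=5/2 → L at (0,5); v=(3,2)
6. t=3/2 → T at (9/2,8); v=(3,-2)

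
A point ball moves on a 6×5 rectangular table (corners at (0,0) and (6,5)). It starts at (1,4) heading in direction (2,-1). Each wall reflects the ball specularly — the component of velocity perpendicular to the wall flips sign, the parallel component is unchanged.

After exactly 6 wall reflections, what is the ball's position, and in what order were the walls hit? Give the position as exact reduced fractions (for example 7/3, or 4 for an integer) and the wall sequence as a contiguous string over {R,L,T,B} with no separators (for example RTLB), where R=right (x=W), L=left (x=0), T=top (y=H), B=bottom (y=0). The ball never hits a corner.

Final position: (0,5/2)
Wall sequence: RBLRTL

1. t=5/2 → R at (6,3/2); v=(-2,-1)
2. t=3/2 → B at (3,0); v=(-2,1)
3. t=3/2 → L at (0,3/2); v=(2,1)
4. t=3 → R at (6,9/2); v=(-2,1)
5. t=1/2 → T at (5,5); v=(-2,-1)
6. t=5/2 → L at (0,5/2); v=(2,-1)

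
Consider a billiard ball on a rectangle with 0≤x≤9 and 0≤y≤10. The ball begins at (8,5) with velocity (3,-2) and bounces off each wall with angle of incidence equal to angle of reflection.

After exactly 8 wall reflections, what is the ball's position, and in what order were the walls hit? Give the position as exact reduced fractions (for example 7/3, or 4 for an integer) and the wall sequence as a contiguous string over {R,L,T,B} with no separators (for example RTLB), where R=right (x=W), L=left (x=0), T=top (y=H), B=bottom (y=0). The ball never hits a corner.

1. t=1/3 → R at (9,13/3); v=(-3,-2)
2. t=13/6 → B at (5/2,0); v=(-3,2)
3. t=5/6 → L at (0,5/3); v=(3,2)
4. t=3 → R at (9,23/3); v=(-3,2)
5. t=7/6 → T at (11/2,10); v=(-3,-2)
6. t=11/6 → L at (0,19/3); v=(3,-2)
7. t=3 → R at (9,1/3); v=(-3,-2)
8. t=1/6 → B at (17/2,0); v=(-3,2)

Final position: (17/2,0)
Wall sequence: RBLRTLRB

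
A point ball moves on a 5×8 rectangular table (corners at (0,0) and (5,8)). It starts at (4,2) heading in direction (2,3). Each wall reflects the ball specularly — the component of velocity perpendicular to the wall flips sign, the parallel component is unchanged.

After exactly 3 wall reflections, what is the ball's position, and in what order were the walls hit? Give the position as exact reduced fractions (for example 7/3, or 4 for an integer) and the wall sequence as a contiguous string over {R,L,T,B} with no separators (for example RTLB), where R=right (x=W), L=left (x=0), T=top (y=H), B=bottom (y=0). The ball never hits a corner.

Final position: (0,5)
Wall sequence: RTL

1. t=1/2 → R at (5,7/2); v=(-2,3)
2. t=3/2 → T at (2,8); v=(-2,-3)
3. t=1 → L at (0,5); v=(2,-3)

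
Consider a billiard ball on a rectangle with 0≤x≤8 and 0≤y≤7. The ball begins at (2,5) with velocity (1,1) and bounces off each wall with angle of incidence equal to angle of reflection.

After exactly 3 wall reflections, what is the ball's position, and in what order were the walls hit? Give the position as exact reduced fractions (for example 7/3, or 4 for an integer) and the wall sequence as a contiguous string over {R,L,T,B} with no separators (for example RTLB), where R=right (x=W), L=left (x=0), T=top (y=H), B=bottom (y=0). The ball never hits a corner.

1. t=2 → T at (4,7); v=(1,-1)
2. t=4 → R at (8,3); v=(-1,-1)
3. t=3 → B at (5,0); v=(-1,1)

Final position: (5,0)
Wall sequence: TRB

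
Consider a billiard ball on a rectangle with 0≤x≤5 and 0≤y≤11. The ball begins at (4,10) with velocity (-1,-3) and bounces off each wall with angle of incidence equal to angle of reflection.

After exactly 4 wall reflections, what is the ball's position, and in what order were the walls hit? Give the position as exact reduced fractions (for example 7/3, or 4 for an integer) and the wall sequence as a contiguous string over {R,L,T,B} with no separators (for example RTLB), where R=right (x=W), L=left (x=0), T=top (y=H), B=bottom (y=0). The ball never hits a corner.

1. t=10/3 → B at (2/3,0); v=(-1,3)
2. t=2/3 → L at (0,2); v=(1,3)
3. t=3 → T at (3,11); v=(1,-3)
4. t=2 → R at (5,5); v=(-1,-3)

Final position: (5,5)
Wall sequence: BLTR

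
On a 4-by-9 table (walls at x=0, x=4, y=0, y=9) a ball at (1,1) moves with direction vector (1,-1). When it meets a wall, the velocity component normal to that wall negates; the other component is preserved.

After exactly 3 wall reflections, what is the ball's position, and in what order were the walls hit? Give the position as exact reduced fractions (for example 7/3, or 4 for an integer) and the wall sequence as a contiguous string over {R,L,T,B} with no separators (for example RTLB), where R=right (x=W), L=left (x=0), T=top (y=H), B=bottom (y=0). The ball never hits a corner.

1. t=1 → B at (2,0); v=(1,1)
2. t=2 → R at (4,2); v=(-1,1)
3. t=4 → L at (0,6); v=(1,1)

Final position: (0,6)
Wall sequence: BRL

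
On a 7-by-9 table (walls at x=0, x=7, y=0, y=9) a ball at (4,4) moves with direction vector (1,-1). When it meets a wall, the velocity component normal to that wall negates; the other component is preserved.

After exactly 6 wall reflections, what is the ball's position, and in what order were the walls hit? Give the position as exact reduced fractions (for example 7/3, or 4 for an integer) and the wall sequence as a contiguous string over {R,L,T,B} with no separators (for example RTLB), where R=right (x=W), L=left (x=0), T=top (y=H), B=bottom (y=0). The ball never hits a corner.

1. t=3 → R at (7,1); v=(-1,-1)
2. t=1 → B at (6,0); v=(-1,1)
3. t=6 → L at (0,6); v=(1,1)
4. t=3 → T at (3,9); v=(1,-1)
5. t=4 → R at (7,5); v=(-1,-1)
6. t=5 → B at (2,0); v=(-1,1)

Final position: (2,0)
Wall sequence: RBLTRB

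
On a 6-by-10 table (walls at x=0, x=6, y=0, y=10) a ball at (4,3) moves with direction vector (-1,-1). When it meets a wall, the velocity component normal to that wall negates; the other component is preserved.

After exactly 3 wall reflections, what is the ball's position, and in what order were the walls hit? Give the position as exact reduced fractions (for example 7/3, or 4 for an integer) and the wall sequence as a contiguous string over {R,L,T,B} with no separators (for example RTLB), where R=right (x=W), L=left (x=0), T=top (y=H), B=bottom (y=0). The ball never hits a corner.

1. t=3 → B at (1,0); v=(-1,1)
2. t=1 → L at (0,1); v=(1,1)
3. t=6 → R at (6,7); v=(-1,1)

Final position: (6,7)
Wall sequence: BLR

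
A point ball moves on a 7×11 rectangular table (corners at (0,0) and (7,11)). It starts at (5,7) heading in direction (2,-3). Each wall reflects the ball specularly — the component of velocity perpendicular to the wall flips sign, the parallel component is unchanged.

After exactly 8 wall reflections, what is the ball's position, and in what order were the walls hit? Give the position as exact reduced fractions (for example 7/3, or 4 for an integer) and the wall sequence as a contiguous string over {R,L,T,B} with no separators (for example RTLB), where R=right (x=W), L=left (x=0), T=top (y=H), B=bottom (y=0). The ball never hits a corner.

Final position: (11/3,11)
Wall sequence: RBLTRBLT

1. t=1 → R at (7,4); v=(-2,-3)
2. t=4/3 → B at (13/3,0); v=(-2,3)
3. t=13/6 → L at (0,13/2); v=(2,3)
4. t=3/2 → T at (3,11); v=(2,-3)
5. t=2 → R at (7,5); v=(-2,-3)
6. t=5/3 → B at (11/3,0); v=(-2,3)
7. t=11/6 → L at (0,11/2); v=(2,3)
8. t=11/6 → T at (11/3,11); v=(2,-3)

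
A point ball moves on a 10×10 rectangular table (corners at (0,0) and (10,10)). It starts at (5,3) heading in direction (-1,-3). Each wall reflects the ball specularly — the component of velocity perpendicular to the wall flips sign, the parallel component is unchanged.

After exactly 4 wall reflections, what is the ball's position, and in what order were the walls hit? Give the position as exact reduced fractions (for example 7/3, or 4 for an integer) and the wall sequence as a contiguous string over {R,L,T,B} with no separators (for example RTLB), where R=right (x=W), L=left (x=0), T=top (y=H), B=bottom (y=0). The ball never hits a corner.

Final position: (8/3,0)
Wall sequence: BTLB

1. t=1 → B at (4,0); v=(-1,3)
2. t=10/3 → T at (2/3,10); v=(-1,-3)
3. t=2/3 → L at (0,8); v=(1,-3)
4. t=8/3 → B at (8/3,0); v=(1,3)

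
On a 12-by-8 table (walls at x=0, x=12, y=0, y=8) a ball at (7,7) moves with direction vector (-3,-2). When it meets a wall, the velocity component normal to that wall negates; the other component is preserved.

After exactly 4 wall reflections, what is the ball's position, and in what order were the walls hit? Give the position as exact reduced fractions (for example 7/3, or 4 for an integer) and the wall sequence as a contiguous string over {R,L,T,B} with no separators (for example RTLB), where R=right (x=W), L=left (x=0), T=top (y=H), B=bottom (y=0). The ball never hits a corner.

1. t=7/3 → L at (0,7/3); v=(3,-2)
2. t=7/6 → B at (7/2,0); v=(3,2)
3. t=17/6 → R at (12,17/3); v=(-3,2)
4. t=7/6 → T at (17/2,8); v=(-3,-2)

Final position: (17/2,8)
Wall sequence: LBRT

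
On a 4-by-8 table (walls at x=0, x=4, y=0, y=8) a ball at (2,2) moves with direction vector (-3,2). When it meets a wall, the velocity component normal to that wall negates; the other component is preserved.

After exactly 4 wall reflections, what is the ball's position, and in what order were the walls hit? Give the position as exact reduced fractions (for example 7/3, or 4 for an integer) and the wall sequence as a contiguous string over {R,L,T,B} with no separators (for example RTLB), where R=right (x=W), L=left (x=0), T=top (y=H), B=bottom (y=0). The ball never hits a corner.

1. t=2/3 → L at (0,10/3); v=(3,2)
2. t=4/3 → R at (4,6); v=(-3,2)
3. t=1 → T at (1,8); v=(-3,-2)
4. t=1/3 → L at (0,22/3); v=(3,-2)

Final position: (0,22/3)
Wall sequence: LRTL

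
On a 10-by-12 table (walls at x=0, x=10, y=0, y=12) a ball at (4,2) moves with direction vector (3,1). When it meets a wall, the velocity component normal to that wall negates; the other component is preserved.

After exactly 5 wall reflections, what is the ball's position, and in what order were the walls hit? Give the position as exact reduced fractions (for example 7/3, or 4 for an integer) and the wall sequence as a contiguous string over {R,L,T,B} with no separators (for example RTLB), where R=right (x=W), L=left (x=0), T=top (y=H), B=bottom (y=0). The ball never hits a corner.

1. t=2 → R at (10,4); v=(-3,1)
2. t=10/3 → L at (0,22/3); v=(3,1)
3. t=10/3 → R at (10,32/3); v=(-3,1)
4. t=4/3 → T at (6,12); v=(-3,-1)
5. t=2 → L at (0,10); v=(3,-1)

Final position: (0,10)
Wall sequence: RLRTL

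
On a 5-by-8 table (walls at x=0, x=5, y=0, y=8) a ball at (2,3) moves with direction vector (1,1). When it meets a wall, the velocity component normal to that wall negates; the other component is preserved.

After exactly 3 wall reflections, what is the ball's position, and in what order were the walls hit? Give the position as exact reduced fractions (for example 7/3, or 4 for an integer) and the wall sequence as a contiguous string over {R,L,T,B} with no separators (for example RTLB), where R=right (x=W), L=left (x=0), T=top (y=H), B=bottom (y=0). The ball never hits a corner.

1. t=3 → R at (5,6); v=(-1,1)
2. t=2 → T at (3,8); v=(-1,-1)
3. t=3 → L at (0,5); v=(1,-1)

Final position: (0,5)
Wall sequence: RTL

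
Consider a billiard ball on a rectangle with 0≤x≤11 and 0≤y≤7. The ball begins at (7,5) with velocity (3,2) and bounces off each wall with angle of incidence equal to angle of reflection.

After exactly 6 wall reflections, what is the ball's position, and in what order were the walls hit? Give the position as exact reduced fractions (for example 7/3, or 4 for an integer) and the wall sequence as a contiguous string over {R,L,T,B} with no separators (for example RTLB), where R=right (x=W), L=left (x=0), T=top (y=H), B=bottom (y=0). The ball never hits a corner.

Final position: (11,17/3)
Wall sequence: TRBLTR

1. t=1 → T at (10,7); v=(3,-2)
2. t=1/3 → R at (11,19/3); v=(-3,-2)
3. t=19/6 → B at (3/2,0); v=(-3,2)
4. t=1/2 → L at (0,1); v=(3,2)
5. t=3 → T at (9,7); v=(3,-2)
6. t=2/3 → R at (11,17/3); v=(-3,-2)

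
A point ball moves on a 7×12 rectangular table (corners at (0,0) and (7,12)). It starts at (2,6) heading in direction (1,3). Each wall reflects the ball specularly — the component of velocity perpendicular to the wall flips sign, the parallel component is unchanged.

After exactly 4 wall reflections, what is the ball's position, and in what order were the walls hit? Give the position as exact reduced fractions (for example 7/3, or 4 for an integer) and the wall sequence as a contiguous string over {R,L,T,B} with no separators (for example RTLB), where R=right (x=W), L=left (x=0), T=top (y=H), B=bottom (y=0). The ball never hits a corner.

1. t=2 → T at (4,12); v=(1,-3)
2. t=3 → R at (7,3); v=(-1,-3)
3. t=1 → B at (6,0); v=(-1,3)
4. t=4 → T at (2,12); v=(-1,-3)

Final position: (2,12)
Wall sequence: TRBT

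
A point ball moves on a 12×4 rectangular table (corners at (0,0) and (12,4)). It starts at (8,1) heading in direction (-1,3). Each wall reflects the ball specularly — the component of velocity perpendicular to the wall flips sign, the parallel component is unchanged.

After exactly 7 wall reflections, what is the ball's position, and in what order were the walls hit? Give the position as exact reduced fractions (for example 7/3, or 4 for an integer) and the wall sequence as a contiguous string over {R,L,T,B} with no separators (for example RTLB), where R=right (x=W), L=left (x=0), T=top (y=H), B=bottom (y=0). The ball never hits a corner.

1. t=1 → T at (7,4); v=(-1,-3)
2. t=4/3 → B at (17/3,0); v=(-1,3)
3. t=4/3 → T at (13/3,4); v=(-1,-3)
4. t=4/3 → B at (3,0); v=(-1,3)
5. t=4/3 → T at (5/3,4); v=(-1,-3)
6. t=4/3 → B at (1/3,0); v=(-1,3)
7. t=1/3 → L at (0,1); v=(1,3)

Final position: (0,1)
Wall sequence: TBTBTBL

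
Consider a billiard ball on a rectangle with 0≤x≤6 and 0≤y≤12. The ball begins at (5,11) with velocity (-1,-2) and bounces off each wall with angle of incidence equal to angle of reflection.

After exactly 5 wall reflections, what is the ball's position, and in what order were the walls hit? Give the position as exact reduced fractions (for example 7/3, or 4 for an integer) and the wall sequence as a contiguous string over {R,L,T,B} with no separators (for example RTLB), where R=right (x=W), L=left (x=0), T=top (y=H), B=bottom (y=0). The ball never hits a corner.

Final position: (0,1)
Wall sequence: LBRTL

1. t=5 → L at (0,1); v=(1,-2)
2. t=1/2 → B at (1/2,0); v=(1,2)
3. t=11/2 → R at (6,11); v=(-1,2)
4. t=1/2 → T at (11/2,12); v=(-1,-2)
5. t=11/2 → L at (0,1); v=(1,-2)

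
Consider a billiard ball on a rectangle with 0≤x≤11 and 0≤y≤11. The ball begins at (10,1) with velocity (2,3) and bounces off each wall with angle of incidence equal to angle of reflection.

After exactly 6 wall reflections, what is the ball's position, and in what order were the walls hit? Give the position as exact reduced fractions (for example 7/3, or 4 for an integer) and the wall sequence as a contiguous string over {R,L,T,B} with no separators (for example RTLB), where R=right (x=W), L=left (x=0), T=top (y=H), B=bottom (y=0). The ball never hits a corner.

Final position: (11,17/2)
Wall sequence: RTLBTR

1. t=1/2 → R at (11,5/2); v=(-2,3)
2. t=17/6 → T at (16/3,11); v=(-2,-3)
3. t=8/3 → L at (0,3); v=(2,-3)
4. t=1 → B at (2,0); v=(2,3)
5. t=11/3 → T at (28/3,11); v=(2,-3)
6. t=5/6 → R at (11,17/2); v=(-2,-3)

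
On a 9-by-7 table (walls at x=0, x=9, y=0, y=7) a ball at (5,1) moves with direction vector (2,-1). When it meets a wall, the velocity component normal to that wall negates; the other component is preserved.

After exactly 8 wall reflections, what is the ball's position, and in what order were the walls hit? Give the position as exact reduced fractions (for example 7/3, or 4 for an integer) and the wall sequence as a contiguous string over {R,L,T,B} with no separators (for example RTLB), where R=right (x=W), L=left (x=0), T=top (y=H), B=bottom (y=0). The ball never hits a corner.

Final position: (9,5)
Wall sequence: BRLTRBLR

1. t=1 → B at (7,0); v=(2,1)
2. t=1 → R at (9,1); v=(-2,1)
3. t=9/2 → L at (0,11/2); v=(2,1)
4. t=3/2 → T at (3,7); v=(2,-1)
5. t=3 → R at (9,4); v=(-2,-1)
6. t=4 → B at (1,0); v=(-2,1)
7. t=1/2 → L at (0,1/2); v=(2,1)
8. t=9/2 → R at (9,5); v=(-2,1)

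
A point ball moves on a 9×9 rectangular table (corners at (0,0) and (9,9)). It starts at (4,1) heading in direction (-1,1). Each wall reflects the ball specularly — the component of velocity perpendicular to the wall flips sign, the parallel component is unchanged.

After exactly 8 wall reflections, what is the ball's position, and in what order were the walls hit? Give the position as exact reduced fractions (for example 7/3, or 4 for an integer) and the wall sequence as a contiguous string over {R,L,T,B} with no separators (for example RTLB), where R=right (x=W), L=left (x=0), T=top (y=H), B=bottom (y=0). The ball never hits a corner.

1. t=4 → L at (0,5); v=(1,1)
2. t=4 → T at (4,9); v=(1,-1)
3. t=5 → R at (9,4); v=(-1,-1)
4. t=4 → B at (5,0); v=(-1,1)
5. t=5 → L at (0,5); v=(1,1)
6. t=4 → T at (4,9); v=(1,-1)
7. t=5 → R at (9,4); v=(-1,-1)
8. t=4 → B at (5,0); v=(-1,1)

Final position: (5,0)
Wall sequence: LTRBLTRB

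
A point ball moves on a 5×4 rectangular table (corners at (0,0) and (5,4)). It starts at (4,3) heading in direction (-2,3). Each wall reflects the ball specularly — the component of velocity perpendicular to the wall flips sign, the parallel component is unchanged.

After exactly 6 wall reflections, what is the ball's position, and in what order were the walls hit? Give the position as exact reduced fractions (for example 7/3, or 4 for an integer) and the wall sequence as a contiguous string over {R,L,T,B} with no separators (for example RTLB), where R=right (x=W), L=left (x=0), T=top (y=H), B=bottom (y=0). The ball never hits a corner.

Final position: (5,1/2)
Wall sequence: TBLTBR

1. t=1/3 → T at (10/3,4); v=(-2,-3)
2. t=4/3 → B at (2/3,0); v=(-2,3)
3. t=1/3 → L at (0,1); v=(2,3)
4. t=1 → T at (2,4); v=(2,-3)
5. t=4/3 → B at (14/3,0); v=(2,3)
6. t=1/6 → R at (5,1/2); v=(-2,3)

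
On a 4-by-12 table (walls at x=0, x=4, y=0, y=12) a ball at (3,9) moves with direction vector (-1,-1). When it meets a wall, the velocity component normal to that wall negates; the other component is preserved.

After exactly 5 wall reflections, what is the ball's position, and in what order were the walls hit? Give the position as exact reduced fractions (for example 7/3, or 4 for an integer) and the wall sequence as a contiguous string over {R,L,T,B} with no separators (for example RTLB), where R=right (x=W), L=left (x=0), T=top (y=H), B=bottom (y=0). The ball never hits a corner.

1. t=3 → L at (0,6); v=(1,-1)
2. t=4 → R at (4,2); v=(-1,-1)
3. t=2 → B at (2,0); v=(-1,1)
4. t=2 → L at (0,2); v=(1,1)
5. t=4 → R at (4,6); v=(-1,1)

Final position: (4,6)
Wall sequence: LRBLR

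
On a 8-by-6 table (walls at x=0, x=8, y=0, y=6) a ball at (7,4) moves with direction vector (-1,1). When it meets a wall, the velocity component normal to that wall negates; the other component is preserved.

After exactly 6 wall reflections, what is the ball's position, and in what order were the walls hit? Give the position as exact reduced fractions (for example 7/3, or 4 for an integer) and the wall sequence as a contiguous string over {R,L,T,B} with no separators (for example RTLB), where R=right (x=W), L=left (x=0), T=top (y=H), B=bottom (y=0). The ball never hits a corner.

Final position: (3,0)
Wall sequence: TLBTRB

1. t=2 → T at (5,6); v=(-1,-1)
2. t=5 → L at (0,1); v=(1,-1)
3. t=1 → B at (1,0); v=(1,1)
4. t=6 → T at (7,6); v=(1,-1)
5. t=1 → R at (8,5); v=(-1,-1)
6. t=5 → B at (3,0); v=(-1,1)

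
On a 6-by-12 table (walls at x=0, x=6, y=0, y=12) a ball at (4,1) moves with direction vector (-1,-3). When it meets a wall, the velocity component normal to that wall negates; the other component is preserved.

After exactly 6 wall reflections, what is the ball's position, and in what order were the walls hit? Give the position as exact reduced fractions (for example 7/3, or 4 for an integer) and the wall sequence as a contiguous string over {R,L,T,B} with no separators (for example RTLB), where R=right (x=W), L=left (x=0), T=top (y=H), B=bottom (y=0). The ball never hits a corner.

Final position: (11/3,12)
Wall sequence: BLTBRT

1. t=1/3 → B at (11/3,0); v=(-1,3)
2. t=11/3 → L at (0,11); v=(1,3)
3. t=1/3 → T at (1/3,12); v=(1,-3)
4. t=4 → B at (13/3,0); v=(1,3)
5. t=5/3 → R at (6,5); v=(-1,3)
6. t=7/3 → T at (11/3,12); v=(-1,-3)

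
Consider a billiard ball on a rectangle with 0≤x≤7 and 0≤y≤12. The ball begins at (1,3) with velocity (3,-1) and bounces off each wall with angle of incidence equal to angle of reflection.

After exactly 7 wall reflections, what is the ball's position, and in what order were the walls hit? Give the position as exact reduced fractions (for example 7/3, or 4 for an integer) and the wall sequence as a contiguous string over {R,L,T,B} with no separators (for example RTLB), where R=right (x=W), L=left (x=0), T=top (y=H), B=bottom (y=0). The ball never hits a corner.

1. t=2 → R at (7,1); v=(-3,-1)
2. t=1 → B at (4,0); v=(-3,1)
3. t=4/3 → L at (0,4/3); v=(3,1)
4. t=7/3 → R at (7,11/3); v=(-3,1)
5. t=7/3 → L at (0,6); v=(3,1)
6. t=7/3 → R at (7,25/3); v=(-3,1)
7. t=7/3 → L at (0,32/3); v=(3,1)

Final position: (0,32/3)
Wall sequence: RBLRLRL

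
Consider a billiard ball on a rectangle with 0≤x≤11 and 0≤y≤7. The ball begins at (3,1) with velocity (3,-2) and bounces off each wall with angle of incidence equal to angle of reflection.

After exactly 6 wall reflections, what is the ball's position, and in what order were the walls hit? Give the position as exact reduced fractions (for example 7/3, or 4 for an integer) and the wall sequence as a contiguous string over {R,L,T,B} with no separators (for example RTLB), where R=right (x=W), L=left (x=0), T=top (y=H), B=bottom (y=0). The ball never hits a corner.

1. t=1/2 → B at (9/2,0); v=(3,2)
2. t=13/6 → R at (11,13/3); v=(-3,2)
3. t=4/3 → T at (7,7); v=(-3,-2)
4. t=7/3 → L at (0,7/3); v=(3,-2)
5. t=7/6 → B at (7/2,0); v=(3,2)
6. t=5/2 → R at (11,5); v=(-3,2)

Final position: (11,5)
Wall sequence: BRTLBR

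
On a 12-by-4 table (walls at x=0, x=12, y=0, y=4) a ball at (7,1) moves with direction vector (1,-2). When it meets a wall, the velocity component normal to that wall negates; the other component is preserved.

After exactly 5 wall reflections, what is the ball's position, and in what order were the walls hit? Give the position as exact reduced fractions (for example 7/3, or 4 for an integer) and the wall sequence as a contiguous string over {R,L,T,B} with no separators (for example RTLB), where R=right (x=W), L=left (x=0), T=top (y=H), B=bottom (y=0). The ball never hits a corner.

Final position: (21/2,4)
Wall sequence: BTBRT

1. t=1/2 → B at (15/2,0); v=(1,2)
2. t=2 → T at (19/2,4); v=(1,-2)
3. t=2 → B at (23/2,0); v=(1,2)
4. t=1/2 → R at (12,1); v=(-1,2)
5. t=3/2 → T at (21/2,4); v=(-1,-2)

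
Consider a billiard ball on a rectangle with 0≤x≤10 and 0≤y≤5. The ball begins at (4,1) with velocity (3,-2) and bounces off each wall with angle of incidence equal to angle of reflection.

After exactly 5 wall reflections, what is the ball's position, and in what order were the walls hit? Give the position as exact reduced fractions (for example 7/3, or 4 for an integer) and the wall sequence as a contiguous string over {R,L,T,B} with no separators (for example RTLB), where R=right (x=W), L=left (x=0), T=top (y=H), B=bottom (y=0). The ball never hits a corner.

Final position: (1/2,0)
Wall sequence: BRTLB

1. t=1/2 → B at (11/2,0); v=(3,2)
2. t=3/2 → R at (10,3); v=(-3,2)
3. t=1 → T at (7,5); v=(-3,-2)
4. t=7/3 → L at (0,1/3); v=(3,-2)
5. t=1/6 → B at (1/2,0); v=(3,2)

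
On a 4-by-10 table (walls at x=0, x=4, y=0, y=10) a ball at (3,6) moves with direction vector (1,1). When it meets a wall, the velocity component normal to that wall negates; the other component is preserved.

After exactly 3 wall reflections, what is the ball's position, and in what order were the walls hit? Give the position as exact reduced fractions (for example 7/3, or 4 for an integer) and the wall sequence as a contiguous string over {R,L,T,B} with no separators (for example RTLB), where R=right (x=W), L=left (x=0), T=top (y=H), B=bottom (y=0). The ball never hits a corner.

1. t=1 → R at (4,7); v=(-1,1)
2. t=3 → T at (1,10); v=(-1,-1)
3. t=1 → L at (0,9); v=(1,-1)

Final position: (0,9)
Wall sequence: RTL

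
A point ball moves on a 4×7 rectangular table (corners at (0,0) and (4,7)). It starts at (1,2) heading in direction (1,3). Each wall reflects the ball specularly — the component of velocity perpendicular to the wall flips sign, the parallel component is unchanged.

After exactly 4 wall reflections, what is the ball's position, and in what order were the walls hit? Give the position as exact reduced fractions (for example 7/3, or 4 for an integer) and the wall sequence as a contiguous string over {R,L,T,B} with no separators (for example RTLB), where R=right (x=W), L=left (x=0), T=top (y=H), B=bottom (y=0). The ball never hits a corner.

1. t=5/3 → T at (8/3,7); v=(1,-3)
2. t=4/3 → R at (4,3); v=(-1,-3)
3. t=1 → B at (3,0); v=(-1,3)
4. t=7/3 → T at (2/3,7); v=(-1,-3)

Final position: (2/3,7)
Wall sequence: TRBT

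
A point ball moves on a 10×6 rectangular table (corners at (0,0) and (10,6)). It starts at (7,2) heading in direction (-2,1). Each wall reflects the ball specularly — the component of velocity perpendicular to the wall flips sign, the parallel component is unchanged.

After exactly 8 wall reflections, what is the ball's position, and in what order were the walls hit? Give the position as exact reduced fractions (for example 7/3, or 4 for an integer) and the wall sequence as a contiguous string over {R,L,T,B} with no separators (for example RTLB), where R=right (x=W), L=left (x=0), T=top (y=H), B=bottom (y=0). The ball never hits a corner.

Final position: (3,0)
Wall sequence: LTRBLTRB

1. t=7/2 → L at (0,11/2); v=(2,1)
2. t=1/2 → T at (1,6); v=(2,-1)
3. t=9/2 → R at (10,3/2); v=(-2,-1)
4. t=3/2 → B at (7,0); v=(-2,1)
5. t=7/2 → L at (0,7/2); v=(2,1)
6. t=5/2 → T at (5,6); v=(2,-1)
7. t=5/2 → R at (10,7/2); v=(-2,-1)
8. t=7/2 → B at (3,0); v=(-2,1)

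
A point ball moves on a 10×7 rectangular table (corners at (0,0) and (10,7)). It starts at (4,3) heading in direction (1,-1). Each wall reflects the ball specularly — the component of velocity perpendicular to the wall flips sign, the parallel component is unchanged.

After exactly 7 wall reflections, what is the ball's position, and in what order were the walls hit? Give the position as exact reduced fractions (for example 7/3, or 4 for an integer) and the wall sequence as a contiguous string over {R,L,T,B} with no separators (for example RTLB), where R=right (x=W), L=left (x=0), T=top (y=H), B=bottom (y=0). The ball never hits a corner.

Final position: (10,5)
Wall sequence: BRTLBTR

1. t=3 → B at (7,0); v=(1,1)
2. t=3 → R at (10,3); v=(-1,1)
3. t=4 → T at (6,7); v=(-1,-1)
4. t=6 → L at (0,1); v=(1,-1)
5. t=1 → B at (1,0); v=(1,1)
6. t=7 → T at (8,7); v=(1,-1)
7. t=2 → R at (10,5); v=(-1,-1)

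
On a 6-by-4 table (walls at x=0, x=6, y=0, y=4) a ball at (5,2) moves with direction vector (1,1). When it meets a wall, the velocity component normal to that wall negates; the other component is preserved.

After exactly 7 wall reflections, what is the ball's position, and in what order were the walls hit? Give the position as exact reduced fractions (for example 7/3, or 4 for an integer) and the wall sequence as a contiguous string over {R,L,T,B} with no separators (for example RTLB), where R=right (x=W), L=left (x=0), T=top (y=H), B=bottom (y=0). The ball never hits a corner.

1. t=1 → R at (6,3); v=(-1,1)
2. t=1 → T at (5,4); v=(-1,-1)
3. t=4 → B at (1,0); v=(-1,1)
4. t=1 → L at (0,1); v=(1,1)
5. t=3 → T at (3,4); v=(1,-1)
6. t=3 → R at (6,1); v=(-1,-1)
7. t=1 → B at (5,0); v=(-1,1)

Final position: (5,0)
Wall sequence: RTBLTRB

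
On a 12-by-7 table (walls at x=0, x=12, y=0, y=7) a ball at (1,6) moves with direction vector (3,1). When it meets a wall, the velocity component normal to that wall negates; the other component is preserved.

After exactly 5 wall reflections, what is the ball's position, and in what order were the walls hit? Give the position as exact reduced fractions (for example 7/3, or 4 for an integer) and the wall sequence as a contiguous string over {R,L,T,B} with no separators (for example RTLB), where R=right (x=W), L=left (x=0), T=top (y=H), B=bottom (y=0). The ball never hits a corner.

1. t=1 → T at (4,7); v=(3,-1)
2. t=8/3 → R at (12,13/3); v=(-3,-1)
3. t=4 → L at (0,1/3); v=(3,-1)
4. t=1/3 → B at (1,0); v=(3,1)
5. t=11/3 → R at (12,11/3); v=(-3,1)

Final position: (12,11/3)
Wall sequence: TRLBR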